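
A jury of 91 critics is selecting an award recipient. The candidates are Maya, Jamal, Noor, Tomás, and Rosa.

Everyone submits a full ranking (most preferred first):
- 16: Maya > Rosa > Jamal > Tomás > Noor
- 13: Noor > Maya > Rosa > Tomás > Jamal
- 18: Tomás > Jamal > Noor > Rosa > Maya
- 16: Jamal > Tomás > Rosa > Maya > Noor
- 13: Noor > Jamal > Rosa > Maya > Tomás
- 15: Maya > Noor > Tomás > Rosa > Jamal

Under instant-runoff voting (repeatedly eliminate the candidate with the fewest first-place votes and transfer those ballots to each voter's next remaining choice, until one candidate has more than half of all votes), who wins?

Round 1: Maya 31, Jamal 16, Noor 26, Tomás 18, Rosa 0. Rosa eliminated.
Round 2: Maya 31, Jamal 16, Noor 26, Tomás 18. Jamal eliminated.
Round 3: Maya 31, Noor 26, Tomás 34. Noor eliminated.
Round 4: Maya 57, Tomás 34. Maya has a majority (≥46).

Maya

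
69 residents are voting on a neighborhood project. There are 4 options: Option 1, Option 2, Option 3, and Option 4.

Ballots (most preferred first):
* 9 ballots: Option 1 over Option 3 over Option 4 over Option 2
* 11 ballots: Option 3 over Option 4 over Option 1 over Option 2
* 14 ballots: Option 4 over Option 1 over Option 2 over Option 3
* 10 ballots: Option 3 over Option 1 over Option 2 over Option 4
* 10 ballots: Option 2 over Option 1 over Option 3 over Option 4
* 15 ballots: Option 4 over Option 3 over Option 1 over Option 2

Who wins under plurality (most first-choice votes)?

Option 4

First-place votes: Option 1 9, Option 2 10, Option 3 21, Option 4 29.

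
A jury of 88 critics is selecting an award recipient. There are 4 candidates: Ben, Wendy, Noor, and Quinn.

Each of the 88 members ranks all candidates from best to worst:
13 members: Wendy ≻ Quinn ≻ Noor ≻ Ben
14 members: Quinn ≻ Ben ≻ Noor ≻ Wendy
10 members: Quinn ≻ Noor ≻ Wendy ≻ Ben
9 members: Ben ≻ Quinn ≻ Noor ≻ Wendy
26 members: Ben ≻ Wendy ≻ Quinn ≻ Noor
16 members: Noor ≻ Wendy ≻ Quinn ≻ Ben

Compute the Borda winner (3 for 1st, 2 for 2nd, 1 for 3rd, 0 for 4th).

Ben: 13×0 + 14×2 + 10×0 + 9×3 + 26×3 + 16×0 = 133
Wendy: 13×3 + 14×0 + 10×1 + 9×0 + 26×2 + 16×2 = 133
Noor: 13×1 + 14×1 + 10×2 + 9×1 + 26×0 + 16×3 = 104
Quinn: 13×2 + 14×3 + 10×3 + 9×2 + 26×1 + 16×1 = 158

Quinn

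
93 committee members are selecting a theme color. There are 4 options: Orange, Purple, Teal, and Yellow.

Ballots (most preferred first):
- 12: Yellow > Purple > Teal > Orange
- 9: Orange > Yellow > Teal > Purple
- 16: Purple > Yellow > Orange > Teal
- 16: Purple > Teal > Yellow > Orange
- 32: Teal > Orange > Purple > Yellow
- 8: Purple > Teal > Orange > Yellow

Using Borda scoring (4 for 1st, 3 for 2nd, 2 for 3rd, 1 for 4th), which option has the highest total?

Purple

Orange: 12×1 + 9×4 + 16×2 + 16×1 + 32×3 + 8×2 = 208
Purple: 12×3 + 9×1 + 16×4 + 16×4 + 32×2 + 8×4 = 269
Teal: 12×2 + 9×2 + 16×1 + 16×3 + 32×4 + 8×3 = 258
Yellow: 12×4 + 9×3 + 16×3 + 16×2 + 32×1 + 8×1 = 195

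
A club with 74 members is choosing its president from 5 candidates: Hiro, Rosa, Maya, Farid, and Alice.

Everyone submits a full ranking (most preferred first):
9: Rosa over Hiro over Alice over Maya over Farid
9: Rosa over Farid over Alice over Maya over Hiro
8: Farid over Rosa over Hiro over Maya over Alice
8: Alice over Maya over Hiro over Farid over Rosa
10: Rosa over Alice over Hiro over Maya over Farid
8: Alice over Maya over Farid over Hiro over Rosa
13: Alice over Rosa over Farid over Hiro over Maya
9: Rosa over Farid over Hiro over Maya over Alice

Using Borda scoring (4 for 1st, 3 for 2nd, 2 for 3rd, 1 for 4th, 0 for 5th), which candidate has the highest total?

Rosa

Hiro: 9×3 + 9×0 + 8×2 + 8×2 + 10×2 + 8×1 + 13×1 + 9×2 = 118
Rosa: 9×4 + 9×4 + 8×3 + 8×0 + 10×4 + 8×0 + 13×3 + 9×4 = 211
Maya: 9×1 + 9×1 + 8×1 + 8×3 + 10×1 + 8×3 + 13×0 + 9×1 = 93
Farid: 9×0 + 9×3 + 8×4 + 8×1 + 10×0 + 8×2 + 13×2 + 9×3 = 136
Alice: 9×2 + 9×2 + 8×0 + 8×4 + 10×3 + 8×4 + 13×4 + 9×0 = 182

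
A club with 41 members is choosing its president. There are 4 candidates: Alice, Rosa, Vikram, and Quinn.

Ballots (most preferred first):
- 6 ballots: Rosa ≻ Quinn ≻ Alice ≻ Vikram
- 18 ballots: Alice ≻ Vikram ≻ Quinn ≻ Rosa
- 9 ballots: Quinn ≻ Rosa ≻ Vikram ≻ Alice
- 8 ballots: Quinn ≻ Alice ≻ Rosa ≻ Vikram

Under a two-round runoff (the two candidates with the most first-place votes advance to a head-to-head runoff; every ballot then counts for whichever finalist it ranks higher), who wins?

Quinn

Round 1 first-place votes: Alice 18, Rosa 6, Vikram 0, Quinn 17. Alice and Quinn advance.
Runoff: Alice is ranked above Quinn on 18 ballots, Quinn above Alice on 23.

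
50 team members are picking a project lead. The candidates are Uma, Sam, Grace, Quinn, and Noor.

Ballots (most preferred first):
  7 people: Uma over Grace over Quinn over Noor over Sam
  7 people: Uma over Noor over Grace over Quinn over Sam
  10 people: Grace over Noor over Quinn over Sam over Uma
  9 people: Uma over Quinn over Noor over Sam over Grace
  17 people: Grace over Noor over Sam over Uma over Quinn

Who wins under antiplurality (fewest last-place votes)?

Last-place votes: Uma 10, Sam 14, Grace 9, Quinn 17, Noor 0.

Noor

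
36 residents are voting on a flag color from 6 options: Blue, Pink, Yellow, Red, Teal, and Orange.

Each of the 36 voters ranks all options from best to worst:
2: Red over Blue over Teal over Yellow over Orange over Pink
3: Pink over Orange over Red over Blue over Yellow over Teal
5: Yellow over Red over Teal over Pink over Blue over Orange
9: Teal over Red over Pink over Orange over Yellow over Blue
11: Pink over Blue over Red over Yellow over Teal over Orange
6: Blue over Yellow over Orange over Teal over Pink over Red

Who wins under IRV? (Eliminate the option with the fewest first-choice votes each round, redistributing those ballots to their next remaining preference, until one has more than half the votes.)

Round 1: Blue 6, Pink 14, Yellow 5, Red 2, Teal 9, Orange 0. Orange eliminated.
Round 2: Blue 6, Pink 14, Yellow 5, Red 2, Teal 9. Red eliminated.
Round 3: Blue 8, Pink 14, Yellow 5, Teal 9. Yellow eliminated.
Round 4: Blue 8, Pink 14, Teal 14. Blue eliminated.
Round 5: Pink 14, Teal 22. Teal has a majority (≥19).

Teal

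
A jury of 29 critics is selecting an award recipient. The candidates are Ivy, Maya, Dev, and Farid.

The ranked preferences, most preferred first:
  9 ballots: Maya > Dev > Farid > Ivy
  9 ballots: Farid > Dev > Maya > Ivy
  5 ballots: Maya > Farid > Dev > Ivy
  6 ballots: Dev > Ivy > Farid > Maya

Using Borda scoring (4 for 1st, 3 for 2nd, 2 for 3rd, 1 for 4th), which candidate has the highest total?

Dev

Ivy: 9×1 + 9×1 + 5×1 + 6×3 = 41
Maya: 9×4 + 9×2 + 5×4 + 6×1 = 80
Dev: 9×3 + 9×3 + 5×2 + 6×4 = 88
Farid: 9×2 + 9×4 + 5×3 + 6×2 = 81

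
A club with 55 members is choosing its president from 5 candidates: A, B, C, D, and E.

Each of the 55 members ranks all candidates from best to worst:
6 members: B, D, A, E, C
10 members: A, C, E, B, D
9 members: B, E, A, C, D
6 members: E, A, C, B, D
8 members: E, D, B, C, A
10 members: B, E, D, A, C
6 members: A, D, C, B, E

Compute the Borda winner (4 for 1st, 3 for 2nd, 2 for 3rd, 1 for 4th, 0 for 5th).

E

A: 6×2 + 10×4 + 9×2 + 6×3 + 8×0 + 10×1 + 6×4 = 122
B: 6×4 + 10×1 + 9×4 + 6×1 + 8×2 + 10×4 + 6×1 = 138
C: 6×0 + 10×3 + 9×1 + 6×2 + 8×1 + 10×0 + 6×2 = 71
D: 6×3 + 10×0 + 9×0 + 6×0 + 8×3 + 10×2 + 6×3 = 80
E: 6×1 + 10×2 + 9×3 + 6×4 + 8×4 + 10×3 + 6×0 = 139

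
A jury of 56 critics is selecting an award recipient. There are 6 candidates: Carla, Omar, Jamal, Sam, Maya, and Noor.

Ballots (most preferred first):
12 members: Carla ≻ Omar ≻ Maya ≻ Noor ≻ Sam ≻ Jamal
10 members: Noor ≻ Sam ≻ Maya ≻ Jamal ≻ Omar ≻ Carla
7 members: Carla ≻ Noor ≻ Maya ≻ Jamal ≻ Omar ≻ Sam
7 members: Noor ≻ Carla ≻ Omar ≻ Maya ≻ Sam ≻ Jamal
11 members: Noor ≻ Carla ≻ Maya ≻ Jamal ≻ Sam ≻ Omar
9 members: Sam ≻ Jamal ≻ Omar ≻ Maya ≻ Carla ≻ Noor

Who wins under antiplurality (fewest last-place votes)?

Maya

Last-place votes: Carla 10, Omar 11, Jamal 19, Sam 7, Maya 0, Noor 9.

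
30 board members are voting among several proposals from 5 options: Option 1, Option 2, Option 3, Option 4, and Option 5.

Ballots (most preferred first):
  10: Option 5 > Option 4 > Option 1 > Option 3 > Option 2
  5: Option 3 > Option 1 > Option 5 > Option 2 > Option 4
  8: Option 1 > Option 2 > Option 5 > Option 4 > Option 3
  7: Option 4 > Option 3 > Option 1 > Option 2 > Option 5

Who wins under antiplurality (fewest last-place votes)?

Option 1

Last-place votes: Option 1 0, Option 2 10, Option 3 8, Option 4 5, Option 5 7.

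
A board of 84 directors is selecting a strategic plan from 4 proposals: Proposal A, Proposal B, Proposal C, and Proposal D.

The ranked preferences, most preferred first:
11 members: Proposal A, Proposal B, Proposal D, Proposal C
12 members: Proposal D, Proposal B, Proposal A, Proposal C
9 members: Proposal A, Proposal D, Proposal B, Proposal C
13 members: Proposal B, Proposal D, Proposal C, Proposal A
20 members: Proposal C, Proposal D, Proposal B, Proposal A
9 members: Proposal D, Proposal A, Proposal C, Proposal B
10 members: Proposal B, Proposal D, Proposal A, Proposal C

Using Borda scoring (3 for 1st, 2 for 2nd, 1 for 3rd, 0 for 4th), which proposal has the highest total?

Proposal D

Proposal A: 11×3 + 12×1 + 9×3 + 13×0 + 20×0 + 9×2 + 10×1 = 100
Proposal B: 11×2 + 12×2 + 9×1 + 13×3 + 20×1 + 9×0 + 10×3 = 144
Proposal C: 11×0 + 12×0 + 9×0 + 13×1 + 20×3 + 9×1 + 10×0 = 82
Proposal D: 11×1 + 12×3 + 9×2 + 13×2 + 20×2 + 9×3 + 10×2 = 178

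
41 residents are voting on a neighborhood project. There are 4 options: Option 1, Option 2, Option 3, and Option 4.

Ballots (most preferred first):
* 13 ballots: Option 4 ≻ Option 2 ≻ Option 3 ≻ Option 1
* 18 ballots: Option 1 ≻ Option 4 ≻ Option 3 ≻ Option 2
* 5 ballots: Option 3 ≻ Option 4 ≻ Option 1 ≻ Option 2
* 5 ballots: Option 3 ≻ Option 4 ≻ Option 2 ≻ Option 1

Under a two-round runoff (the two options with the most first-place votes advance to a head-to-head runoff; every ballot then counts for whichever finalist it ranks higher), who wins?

Round 1 first-place votes: Option 1 18, Option 2 0, Option 3 10, Option 4 13. Option 1 and Option 4 advance.
Runoff: Option 1 is ranked above Option 4 on 18 ballots, Option 4 above Option 1 on 23.

Option 4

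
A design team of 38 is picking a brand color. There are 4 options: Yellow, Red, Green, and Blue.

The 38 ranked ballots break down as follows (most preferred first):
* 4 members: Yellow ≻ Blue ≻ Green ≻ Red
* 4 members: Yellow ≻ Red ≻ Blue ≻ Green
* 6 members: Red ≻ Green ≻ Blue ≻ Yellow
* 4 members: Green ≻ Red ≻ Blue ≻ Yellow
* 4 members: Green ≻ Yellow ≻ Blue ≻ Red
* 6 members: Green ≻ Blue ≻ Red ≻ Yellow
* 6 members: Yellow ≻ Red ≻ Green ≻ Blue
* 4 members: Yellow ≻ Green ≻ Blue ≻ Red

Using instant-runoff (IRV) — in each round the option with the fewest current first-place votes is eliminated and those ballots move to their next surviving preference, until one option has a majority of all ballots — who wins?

Green

Round 1: Yellow 18, Red 6, Green 14, Blue 0. Blue eliminated.
Round 2: Yellow 18, Red 6, Green 14. Red eliminated.
Round 3: Yellow 18, Green 20. Green has a majority (≥20).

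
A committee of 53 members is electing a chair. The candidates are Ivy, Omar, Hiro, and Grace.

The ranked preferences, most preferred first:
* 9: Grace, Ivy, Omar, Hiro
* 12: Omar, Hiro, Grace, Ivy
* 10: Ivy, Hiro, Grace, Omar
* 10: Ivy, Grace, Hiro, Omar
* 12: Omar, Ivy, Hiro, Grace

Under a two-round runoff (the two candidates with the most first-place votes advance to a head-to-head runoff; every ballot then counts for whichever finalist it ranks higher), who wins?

Round 1 first-place votes: Ivy 20, Omar 24, Hiro 0, Grace 9. Omar and Ivy advance.
Runoff: Omar is ranked above Ivy on 24 ballots, Ivy above Omar on 29.

Ivy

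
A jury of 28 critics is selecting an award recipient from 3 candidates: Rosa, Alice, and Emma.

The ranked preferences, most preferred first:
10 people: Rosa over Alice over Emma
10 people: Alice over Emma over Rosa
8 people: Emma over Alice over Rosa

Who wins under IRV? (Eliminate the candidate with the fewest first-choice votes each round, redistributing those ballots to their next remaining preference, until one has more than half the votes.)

Round 1: Rosa 10, Alice 10, Emma 8. Emma eliminated.
Round 2: Rosa 10, Alice 18. Alice has a majority (≥15).

Alice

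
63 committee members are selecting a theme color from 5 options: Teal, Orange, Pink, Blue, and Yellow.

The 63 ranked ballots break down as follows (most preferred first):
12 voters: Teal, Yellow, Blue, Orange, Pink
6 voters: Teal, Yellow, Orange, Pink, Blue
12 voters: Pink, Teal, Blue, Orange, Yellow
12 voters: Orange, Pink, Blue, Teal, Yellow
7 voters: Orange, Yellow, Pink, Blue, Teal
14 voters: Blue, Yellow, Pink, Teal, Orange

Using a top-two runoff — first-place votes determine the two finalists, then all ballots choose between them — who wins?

Teal

Round 1 first-place votes: Teal 18, Orange 19, Pink 12, Blue 14, Yellow 0. Orange and Teal advance.
Runoff: Orange is ranked above Teal on 19 ballots, Teal above Orange on 44.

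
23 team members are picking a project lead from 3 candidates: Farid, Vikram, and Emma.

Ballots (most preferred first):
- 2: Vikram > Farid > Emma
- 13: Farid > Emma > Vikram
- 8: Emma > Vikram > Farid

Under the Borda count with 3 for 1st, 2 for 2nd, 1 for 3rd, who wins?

Farid: 2×2 + 13×3 + 8×1 = 51
Vikram: 2×3 + 13×1 + 8×2 = 35
Emma: 2×1 + 13×2 + 8×3 = 52

Emma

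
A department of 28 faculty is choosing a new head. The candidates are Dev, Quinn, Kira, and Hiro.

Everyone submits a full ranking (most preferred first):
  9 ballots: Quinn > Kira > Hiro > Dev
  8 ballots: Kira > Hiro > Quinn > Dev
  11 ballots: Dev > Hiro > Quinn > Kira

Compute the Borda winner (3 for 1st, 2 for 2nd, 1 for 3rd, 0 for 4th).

Hiro

Dev: 9×0 + 8×0 + 11×3 = 33
Quinn: 9×3 + 8×1 + 11×1 = 46
Kira: 9×2 + 8×3 + 11×0 = 42
Hiro: 9×1 + 8×2 + 11×2 = 47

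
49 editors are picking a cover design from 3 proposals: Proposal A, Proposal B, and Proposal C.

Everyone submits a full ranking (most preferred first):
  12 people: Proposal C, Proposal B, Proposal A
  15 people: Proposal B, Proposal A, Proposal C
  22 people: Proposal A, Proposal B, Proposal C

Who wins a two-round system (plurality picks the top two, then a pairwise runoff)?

Round 1 first-place votes: Proposal A 22, Proposal B 15, Proposal C 12. Proposal A and Proposal B advance.
Runoff: Proposal A is ranked above Proposal B on 22 ballots, Proposal B above Proposal A on 27.

Proposal B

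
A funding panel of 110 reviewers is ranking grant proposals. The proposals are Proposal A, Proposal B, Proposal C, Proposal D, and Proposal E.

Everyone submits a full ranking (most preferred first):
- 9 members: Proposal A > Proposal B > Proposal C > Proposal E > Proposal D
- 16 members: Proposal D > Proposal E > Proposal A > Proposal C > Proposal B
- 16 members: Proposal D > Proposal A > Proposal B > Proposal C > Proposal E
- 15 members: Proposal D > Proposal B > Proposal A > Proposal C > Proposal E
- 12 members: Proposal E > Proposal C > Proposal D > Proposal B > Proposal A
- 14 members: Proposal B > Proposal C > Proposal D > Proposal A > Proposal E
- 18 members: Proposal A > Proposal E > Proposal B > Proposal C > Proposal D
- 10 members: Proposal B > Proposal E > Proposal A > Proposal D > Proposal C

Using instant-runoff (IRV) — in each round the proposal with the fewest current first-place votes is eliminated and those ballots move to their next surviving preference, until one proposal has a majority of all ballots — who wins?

Proposal D

Round 1: Proposal A 27, Proposal B 24, Proposal C 0, Proposal D 47, Proposal E 12. Proposal C eliminated.
Round 2: Proposal A 27, Proposal B 24, Proposal D 47, Proposal E 12. Proposal E eliminated.
Round 3: Proposal A 27, Proposal B 24, Proposal D 59. Proposal D has a majority (≥56).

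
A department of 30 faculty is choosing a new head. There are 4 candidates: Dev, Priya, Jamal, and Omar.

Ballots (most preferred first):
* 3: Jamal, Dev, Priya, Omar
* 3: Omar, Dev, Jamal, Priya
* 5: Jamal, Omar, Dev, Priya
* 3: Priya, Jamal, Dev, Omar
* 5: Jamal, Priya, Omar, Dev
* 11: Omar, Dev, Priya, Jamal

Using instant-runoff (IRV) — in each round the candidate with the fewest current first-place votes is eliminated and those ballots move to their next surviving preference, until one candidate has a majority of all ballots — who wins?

Jamal

Round 1: Dev 0, Priya 3, Jamal 13, Omar 14. Dev eliminated.
Round 2: Priya 3, Jamal 13, Omar 14. Priya eliminated.
Round 3: Jamal 16, Omar 14. Jamal has a majority (≥16).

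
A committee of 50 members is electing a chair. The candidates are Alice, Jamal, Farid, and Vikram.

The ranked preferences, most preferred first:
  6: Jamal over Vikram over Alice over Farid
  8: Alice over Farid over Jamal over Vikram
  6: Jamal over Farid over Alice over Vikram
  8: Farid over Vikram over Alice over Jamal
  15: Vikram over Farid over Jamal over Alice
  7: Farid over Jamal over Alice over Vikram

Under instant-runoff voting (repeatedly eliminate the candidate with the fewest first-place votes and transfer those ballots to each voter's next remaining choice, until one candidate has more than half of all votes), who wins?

Farid

Round 1: Alice 8, Jamal 12, Farid 15, Vikram 15. Alice eliminated.
Round 2: Jamal 12, Farid 23, Vikram 15. Jamal eliminated.
Round 3: Farid 29, Vikram 21. Farid has a majority (≥26).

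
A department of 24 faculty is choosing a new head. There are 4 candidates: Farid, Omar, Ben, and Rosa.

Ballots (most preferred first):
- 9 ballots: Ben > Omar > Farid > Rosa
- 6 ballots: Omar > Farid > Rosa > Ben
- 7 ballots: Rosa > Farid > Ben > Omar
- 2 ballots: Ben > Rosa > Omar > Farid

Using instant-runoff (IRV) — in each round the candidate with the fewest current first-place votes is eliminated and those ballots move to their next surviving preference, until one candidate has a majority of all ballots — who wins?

Round 1: Farid 0, Omar 6, Ben 11, Rosa 7. Farid eliminated.
Round 2: Omar 6, Ben 11, Rosa 7. Omar eliminated.
Round 3: Ben 11, Rosa 13. Rosa has a majority (≥13).

Rosa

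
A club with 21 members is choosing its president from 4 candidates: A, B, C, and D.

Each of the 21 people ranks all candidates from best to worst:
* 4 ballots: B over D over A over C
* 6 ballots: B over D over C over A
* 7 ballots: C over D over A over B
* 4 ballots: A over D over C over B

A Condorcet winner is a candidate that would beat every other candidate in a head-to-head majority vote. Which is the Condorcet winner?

D

D vs A: 17–4
D vs B: 11–10
D vs C: 14–7
D beats every other candidate.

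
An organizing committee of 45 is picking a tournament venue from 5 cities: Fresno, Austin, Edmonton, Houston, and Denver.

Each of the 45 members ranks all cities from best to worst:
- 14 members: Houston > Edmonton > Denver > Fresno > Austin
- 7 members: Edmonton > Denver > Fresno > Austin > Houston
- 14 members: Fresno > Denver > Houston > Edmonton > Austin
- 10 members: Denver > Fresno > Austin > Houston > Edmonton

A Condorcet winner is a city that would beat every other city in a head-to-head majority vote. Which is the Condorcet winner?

Denver

Denver vs Fresno: 31–14
Denver vs Austin: 45–0
Denver vs Edmonton: 24–21
Denver vs Houston: 31–14
Denver beats every other city.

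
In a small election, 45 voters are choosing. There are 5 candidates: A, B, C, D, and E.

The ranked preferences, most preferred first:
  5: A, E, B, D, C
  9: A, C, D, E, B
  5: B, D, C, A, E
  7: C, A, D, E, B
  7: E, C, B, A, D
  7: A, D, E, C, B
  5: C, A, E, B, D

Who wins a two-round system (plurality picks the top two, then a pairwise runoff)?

Round 1 first-place votes: A 21, B 5, C 12, D 0, E 7. A and C advance.
Runoff: A is ranked above C on 21 ballots, C above A on 24.

C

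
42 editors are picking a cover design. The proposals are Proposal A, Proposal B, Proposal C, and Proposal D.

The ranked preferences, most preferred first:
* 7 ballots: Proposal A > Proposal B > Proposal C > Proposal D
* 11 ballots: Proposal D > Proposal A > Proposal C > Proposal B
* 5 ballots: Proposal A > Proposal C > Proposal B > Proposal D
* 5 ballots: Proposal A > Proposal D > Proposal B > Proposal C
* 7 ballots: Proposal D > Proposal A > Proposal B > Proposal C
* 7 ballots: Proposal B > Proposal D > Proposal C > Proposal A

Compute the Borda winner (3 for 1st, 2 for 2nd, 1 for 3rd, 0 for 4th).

Proposal A: 7×3 + 11×2 + 5×3 + 5×3 + 7×2 + 7×0 = 87
Proposal B: 7×2 + 11×0 + 5×1 + 5×1 + 7×1 + 7×3 = 52
Proposal C: 7×1 + 11×1 + 5×2 + 5×0 + 7×0 + 7×1 = 35
Proposal D: 7×0 + 11×3 + 5×0 + 5×2 + 7×3 + 7×2 = 78

Proposal A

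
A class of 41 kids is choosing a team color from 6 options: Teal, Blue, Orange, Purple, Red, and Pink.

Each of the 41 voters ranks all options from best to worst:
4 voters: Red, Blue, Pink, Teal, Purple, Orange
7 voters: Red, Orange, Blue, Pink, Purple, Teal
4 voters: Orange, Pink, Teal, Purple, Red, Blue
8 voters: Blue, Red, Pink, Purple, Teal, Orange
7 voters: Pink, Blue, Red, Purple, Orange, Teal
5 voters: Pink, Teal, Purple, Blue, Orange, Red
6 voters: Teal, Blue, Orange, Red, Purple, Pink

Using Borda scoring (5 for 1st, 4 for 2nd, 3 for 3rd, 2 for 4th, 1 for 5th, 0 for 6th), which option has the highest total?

Teal: 4×2 + 7×0 + 4×3 + 8×1 + 7×0 + 5×4 + 6×5 = 78
Blue: 4×4 + 7×3 + 4×0 + 8×5 + 7×4 + 5×2 + 6×4 = 139
Orange: 4×0 + 7×4 + 4×5 + 8×0 + 7×1 + 5×1 + 6×3 = 78
Purple: 4×1 + 7×1 + 4×2 + 8×2 + 7×2 + 5×3 + 6×1 = 70
Red: 4×5 + 7×5 + 4×1 + 8×4 + 7×3 + 5×0 + 6×2 = 124
Pink: 4×3 + 7×2 + 4×4 + 8×3 + 7×5 + 5×5 + 6×0 = 126

Blue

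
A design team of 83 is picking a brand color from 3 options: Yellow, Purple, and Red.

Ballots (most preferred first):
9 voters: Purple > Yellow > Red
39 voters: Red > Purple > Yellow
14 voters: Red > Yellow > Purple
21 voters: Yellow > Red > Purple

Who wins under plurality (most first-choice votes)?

Red

First-place votes: Yellow 21, Purple 9, Red 53.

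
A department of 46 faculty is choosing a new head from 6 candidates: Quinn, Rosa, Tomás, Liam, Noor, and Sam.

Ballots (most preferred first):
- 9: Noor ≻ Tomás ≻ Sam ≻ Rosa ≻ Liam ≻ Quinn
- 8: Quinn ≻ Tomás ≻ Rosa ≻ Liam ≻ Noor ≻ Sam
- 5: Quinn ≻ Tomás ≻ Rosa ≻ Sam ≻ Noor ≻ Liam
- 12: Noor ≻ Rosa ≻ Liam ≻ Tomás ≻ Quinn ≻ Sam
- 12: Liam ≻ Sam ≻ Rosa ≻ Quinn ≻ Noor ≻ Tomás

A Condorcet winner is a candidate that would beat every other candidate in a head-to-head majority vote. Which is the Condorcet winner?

Rosa vs Quinn: 33–13
Rosa vs Tomás: 24–22
Rosa vs Liam: 34–12
Rosa vs Noor: 25–21
Rosa vs Sam: 25–21
Rosa beats every other candidate.

Rosa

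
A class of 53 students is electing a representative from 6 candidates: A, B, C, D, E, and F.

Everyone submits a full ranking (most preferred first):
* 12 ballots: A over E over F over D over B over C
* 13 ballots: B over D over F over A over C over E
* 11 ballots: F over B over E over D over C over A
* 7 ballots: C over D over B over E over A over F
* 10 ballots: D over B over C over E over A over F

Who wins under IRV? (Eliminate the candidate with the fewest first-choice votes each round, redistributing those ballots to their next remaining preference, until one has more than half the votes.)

D

Round 1: A 12, B 13, C 7, D 10, E 0, F 11. E eliminated.
Round 2: A 12, B 13, C 7, D 10, F 11. C eliminated.
Round 3: A 12, B 13, D 17, F 11. F eliminated.
Round 4: A 12, B 24, D 17. A eliminated.
Round 5: B 24, D 29. D has a majority (≥27).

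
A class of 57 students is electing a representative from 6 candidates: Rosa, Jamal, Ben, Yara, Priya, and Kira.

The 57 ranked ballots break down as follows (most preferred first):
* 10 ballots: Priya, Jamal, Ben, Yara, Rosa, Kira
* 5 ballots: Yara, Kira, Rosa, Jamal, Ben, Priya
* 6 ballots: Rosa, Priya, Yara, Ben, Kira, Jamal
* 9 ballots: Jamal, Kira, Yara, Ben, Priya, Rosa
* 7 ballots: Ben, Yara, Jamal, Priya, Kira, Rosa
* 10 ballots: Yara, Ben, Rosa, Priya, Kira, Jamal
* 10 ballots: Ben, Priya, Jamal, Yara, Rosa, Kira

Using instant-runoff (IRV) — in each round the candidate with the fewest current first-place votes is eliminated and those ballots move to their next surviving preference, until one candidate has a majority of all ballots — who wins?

Round 1: Rosa 6, Jamal 9, Ben 17, Yara 15, Priya 10, Kira 0. Kira eliminated.
Round 2: Rosa 6, Jamal 9, Ben 17, Yara 15, Priya 10. Rosa eliminated.
Round 3: Jamal 9, Ben 17, Yara 15, Priya 16. Jamal eliminated.
Round 4: Ben 17, Yara 24, Priya 16. Priya eliminated.
Round 5: Ben 27, Yara 30. Yara has a majority (≥29).

Yara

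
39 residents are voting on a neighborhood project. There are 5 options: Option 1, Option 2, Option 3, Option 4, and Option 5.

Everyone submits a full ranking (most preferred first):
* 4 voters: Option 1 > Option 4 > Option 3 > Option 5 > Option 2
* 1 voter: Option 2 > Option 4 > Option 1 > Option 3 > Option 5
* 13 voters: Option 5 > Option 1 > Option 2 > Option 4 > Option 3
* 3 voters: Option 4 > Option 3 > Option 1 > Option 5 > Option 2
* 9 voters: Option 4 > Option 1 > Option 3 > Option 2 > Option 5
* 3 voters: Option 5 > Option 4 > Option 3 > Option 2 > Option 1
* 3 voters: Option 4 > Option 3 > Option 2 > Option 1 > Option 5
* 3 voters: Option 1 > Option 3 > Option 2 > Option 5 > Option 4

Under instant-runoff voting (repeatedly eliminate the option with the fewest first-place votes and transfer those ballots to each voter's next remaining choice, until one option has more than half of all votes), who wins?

Round 1: Option 1 7, Option 2 1, Option 3 0, Option 4 15, Option 5 16. Option 3 eliminated.
Round 2: Option 1 7, Option 2 1, Option 4 15, Option 5 16. Option 2 eliminated.
Round 3: Option 1 7, Option 4 16, Option 5 16. Option 1 eliminated.
Round 4: Option 4 20, Option 5 19. Option 4 has a majority (≥20).

Option 4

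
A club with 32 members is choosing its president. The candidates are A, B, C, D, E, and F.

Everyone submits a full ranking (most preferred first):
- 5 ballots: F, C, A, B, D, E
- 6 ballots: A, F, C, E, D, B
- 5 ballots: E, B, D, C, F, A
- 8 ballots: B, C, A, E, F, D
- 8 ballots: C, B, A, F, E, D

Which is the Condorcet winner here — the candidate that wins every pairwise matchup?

C vs A: 26–6
C vs B: 19–13
C vs D: 27–5
C vs E: 27–5
C vs F: 21–11
C beats every other candidate.

C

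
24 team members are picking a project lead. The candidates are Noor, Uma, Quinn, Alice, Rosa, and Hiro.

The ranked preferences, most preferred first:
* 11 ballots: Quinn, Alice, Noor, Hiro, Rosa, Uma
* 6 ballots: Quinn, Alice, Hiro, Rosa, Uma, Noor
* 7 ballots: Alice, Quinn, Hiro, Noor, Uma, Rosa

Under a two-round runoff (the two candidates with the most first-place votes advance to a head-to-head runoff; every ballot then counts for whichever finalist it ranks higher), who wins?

Quinn

Round 1 first-place votes: Noor 0, Uma 0, Quinn 17, Alice 7, Rosa 0, Hiro 0. Quinn and Alice advance.
Runoff: Quinn is ranked above Alice on 17 ballots, Alice above Quinn on 7.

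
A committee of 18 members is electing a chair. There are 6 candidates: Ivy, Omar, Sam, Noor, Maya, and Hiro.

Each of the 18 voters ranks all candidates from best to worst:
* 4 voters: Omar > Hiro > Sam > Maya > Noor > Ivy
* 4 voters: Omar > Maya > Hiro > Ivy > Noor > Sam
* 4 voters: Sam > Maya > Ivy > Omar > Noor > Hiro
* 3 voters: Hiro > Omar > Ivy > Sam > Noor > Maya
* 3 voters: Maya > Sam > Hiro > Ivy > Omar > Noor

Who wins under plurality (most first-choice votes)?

First-place votes: Ivy 0, Omar 8, Sam 4, Noor 0, Maya 3, Hiro 3.

Omar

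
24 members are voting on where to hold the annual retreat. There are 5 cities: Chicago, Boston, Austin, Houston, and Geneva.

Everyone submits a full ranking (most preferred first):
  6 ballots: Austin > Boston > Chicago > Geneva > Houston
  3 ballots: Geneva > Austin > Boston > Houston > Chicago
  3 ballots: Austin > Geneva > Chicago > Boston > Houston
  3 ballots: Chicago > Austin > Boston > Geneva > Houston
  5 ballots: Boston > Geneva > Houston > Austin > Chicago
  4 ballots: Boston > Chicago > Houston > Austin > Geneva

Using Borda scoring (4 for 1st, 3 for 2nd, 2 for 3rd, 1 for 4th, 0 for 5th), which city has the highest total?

Chicago: 6×2 + 3×0 + 3×2 + 3×4 + 5×0 + 4×3 = 42
Boston: 6×3 + 3×2 + 3×1 + 3×2 + 5×4 + 4×4 = 69
Austin: 6×4 + 3×3 + 3×4 + 3×3 + 5×1 + 4×1 = 63
Houston: 6×0 + 3×1 + 3×0 + 3×0 + 5×2 + 4×2 = 21
Geneva: 6×1 + 3×4 + 3×3 + 3×1 + 5×3 + 4×0 = 45

Boston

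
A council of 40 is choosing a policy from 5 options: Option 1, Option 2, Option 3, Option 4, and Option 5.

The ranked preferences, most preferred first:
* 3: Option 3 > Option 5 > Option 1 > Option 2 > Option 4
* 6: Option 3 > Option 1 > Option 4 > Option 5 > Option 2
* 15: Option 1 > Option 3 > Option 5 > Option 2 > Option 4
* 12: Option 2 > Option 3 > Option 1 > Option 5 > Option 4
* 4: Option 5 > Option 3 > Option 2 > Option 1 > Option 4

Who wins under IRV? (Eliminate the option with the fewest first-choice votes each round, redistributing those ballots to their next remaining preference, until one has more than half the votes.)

Round 1: Option 1 15, Option 2 12, Option 3 9, Option 4 0, Option 5 4. Option 4 eliminated.
Round 2: Option 1 15, Option 2 12, Option 3 9, Option 5 4. Option 5 eliminated.
Round 3: Option 1 15, Option 2 12, Option 3 13. Option 2 eliminated.
Round 4: Option 1 15, Option 3 25. Option 3 has a majority (≥21).

Option 3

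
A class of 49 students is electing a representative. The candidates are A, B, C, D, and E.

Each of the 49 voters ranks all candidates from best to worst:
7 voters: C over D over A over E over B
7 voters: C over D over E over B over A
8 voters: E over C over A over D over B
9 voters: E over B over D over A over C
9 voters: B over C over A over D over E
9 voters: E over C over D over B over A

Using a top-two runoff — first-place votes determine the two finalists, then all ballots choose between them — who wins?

E

Round 1 first-place votes: A 0, B 9, C 14, D 0, E 26. E and C advance.
Runoff: E is ranked above C on 26 ballots, C above E on 23.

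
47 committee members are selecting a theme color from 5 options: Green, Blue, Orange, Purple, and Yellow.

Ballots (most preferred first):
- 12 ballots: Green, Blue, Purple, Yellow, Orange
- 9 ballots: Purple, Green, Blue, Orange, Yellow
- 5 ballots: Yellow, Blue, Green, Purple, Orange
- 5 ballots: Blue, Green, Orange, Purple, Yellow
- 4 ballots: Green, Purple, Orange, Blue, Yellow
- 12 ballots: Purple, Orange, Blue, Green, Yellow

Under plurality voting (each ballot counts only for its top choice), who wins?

First-place votes: Green 16, Blue 5, Orange 0, Purple 21, Yellow 5.

Purple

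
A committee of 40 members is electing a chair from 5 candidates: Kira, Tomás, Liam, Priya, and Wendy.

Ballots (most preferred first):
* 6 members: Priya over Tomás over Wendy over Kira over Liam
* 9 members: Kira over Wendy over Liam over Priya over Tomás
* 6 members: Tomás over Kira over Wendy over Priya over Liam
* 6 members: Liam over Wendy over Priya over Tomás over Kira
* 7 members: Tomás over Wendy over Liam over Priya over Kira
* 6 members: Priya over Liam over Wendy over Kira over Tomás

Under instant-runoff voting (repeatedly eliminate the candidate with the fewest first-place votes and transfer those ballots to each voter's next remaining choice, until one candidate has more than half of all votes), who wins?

Priya

Round 1: Kira 9, Tomás 13, Liam 6, Priya 12, Wendy 0. Wendy eliminated.
Round 2: Kira 9, Tomás 13, Liam 6, Priya 12. Liam eliminated.
Round 3: Kira 9, Tomás 13, Priya 18. Kira eliminated.
Round 4: Tomás 13, Priya 27. Priya has a majority (≥21).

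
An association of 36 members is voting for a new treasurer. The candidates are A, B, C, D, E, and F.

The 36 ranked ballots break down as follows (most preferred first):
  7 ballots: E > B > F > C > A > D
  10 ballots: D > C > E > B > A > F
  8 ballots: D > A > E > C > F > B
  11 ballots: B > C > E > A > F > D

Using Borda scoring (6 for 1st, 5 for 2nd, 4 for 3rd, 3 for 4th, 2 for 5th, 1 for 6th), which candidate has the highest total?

E

A: 7×2 + 10×2 + 8×5 + 11×3 = 107
B: 7×5 + 10×3 + 8×1 + 11×6 = 139
C: 7×3 + 10×5 + 8×3 + 11×5 = 150
D: 7×1 + 10×6 + 8×6 + 11×1 = 126
E: 7×6 + 10×4 + 8×4 + 11×4 = 158
F: 7×4 + 10×1 + 8×2 + 11×2 = 76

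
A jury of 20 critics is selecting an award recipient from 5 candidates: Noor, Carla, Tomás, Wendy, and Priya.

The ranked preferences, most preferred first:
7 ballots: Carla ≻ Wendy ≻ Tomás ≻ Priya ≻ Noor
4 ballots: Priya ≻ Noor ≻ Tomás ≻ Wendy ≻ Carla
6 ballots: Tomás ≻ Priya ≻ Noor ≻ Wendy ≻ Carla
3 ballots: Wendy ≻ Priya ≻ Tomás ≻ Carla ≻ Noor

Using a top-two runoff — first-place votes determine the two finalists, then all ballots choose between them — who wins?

Tomás

Round 1 first-place votes: Noor 0, Carla 7, Tomás 6, Wendy 3, Priya 4. Carla and Tomás advance.
Runoff: Carla is ranked above Tomás on 7 ballots, Tomás above Carla on 13.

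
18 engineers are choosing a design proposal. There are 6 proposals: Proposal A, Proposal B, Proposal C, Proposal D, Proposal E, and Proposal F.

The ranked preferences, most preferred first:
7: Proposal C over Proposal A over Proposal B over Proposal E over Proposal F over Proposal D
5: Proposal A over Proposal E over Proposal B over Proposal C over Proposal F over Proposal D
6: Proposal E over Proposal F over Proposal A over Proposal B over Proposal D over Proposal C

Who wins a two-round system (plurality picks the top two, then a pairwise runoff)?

Proposal E

Round 1 first-place votes: Proposal A 5, Proposal B 0, Proposal C 7, Proposal D 0, Proposal E 6, Proposal F 0. Proposal C and Proposal E advance.
Runoff: Proposal C is ranked above Proposal E on 7 ballots, Proposal E above Proposal C on 11.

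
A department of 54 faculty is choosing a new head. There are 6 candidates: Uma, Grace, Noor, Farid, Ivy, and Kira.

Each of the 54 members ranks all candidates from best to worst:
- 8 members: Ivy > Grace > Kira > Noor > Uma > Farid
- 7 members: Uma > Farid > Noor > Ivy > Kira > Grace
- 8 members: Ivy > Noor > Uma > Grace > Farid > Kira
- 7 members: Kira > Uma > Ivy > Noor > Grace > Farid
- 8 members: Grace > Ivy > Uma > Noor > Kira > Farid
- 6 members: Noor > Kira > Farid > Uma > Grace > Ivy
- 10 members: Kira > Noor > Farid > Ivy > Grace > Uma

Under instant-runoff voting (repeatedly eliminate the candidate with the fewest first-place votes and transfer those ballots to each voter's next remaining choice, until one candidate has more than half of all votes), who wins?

Ivy

Round 1: Uma 7, Grace 8, Noor 6, Farid 0, Ivy 16, Kira 17. Farid eliminated.
Round 2: Uma 7, Grace 8, Noor 6, Ivy 16, Kira 17. Noor eliminated.
Round 3: Uma 7, Grace 8, Ivy 16, Kira 23. Uma eliminated.
Round 4: Grace 8, Ivy 23, Kira 23. Grace eliminated.
Round 5: Ivy 31, Kira 23. Ivy has a majority (≥28).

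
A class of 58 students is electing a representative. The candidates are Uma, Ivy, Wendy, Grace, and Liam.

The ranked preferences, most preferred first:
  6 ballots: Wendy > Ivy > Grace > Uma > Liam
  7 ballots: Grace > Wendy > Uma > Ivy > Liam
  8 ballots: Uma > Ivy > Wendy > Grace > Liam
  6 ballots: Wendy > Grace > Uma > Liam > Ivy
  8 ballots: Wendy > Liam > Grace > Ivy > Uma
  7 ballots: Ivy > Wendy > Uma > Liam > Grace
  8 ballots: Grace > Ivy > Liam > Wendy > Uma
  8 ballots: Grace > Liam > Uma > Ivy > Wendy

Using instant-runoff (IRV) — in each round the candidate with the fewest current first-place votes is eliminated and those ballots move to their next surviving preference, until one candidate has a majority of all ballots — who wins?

Round 1: Uma 8, Ivy 7, Wendy 20, Grace 23, Liam 0. Liam eliminated.
Round 2: Uma 8, Ivy 7, Wendy 20, Grace 23. Ivy eliminated.
Round 3: Uma 8, Wendy 27, Grace 23. Uma eliminated.
Round 4: Wendy 35, Grace 23. Wendy has a majority (≥30).

Wendy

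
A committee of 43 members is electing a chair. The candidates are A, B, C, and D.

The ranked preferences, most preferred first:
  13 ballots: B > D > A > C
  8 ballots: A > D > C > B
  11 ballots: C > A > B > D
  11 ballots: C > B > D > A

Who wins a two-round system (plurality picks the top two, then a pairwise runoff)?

C

Round 1 first-place votes: A 8, B 13, C 22, D 0. C and B advance.
Runoff: C is ranked above B on 30 ballots, B above C on 13.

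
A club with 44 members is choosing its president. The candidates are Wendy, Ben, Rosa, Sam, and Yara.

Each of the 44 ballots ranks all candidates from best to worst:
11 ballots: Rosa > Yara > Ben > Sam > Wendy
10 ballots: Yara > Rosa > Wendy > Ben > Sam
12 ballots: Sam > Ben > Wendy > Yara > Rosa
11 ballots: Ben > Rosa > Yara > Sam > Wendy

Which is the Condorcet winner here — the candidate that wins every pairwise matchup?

Ben

Ben vs Wendy: 34–10
Ben vs Rosa: 23–21
Ben vs Sam: 32–12
Ben vs Yara: 23–21
Ben beats every other candidate.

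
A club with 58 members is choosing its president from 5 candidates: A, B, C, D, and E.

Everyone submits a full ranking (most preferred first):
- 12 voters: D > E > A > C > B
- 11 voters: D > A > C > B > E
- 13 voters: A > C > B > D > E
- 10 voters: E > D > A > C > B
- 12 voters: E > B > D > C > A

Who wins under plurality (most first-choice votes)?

First-place votes: A 13, B 0, C 0, D 23, E 22.

D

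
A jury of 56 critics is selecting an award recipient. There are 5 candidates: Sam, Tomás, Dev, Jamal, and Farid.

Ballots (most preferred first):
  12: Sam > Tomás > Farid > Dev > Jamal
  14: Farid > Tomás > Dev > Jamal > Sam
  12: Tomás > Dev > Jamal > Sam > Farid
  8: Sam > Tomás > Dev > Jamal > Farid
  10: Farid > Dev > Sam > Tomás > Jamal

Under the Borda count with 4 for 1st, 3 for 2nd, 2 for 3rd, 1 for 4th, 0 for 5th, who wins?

Tomás

Sam: 12×4 + 14×0 + 12×1 + 8×4 + 10×2 = 112
Tomás: 12×3 + 14×3 + 12×4 + 8×3 + 10×1 = 160
Dev: 12×1 + 14×2 + 12×3 + 8×2 + 10×3 = 122
Jamal: 12×0 + 14×1 + 12×2 + 8×1 + 10×0 = 46
Farid: 12×2 + 14×4 + 12×0 + 8×0 + 10×4 = 120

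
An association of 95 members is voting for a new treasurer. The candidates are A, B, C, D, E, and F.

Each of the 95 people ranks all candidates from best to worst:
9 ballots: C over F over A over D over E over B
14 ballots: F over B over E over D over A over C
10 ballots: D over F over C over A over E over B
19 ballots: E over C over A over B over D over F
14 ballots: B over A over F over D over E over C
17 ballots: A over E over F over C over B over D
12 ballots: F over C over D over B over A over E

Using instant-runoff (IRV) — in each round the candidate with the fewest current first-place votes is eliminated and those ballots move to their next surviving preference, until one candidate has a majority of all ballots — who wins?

Round 1: A 17, B 14, C 9, D 10, E 19, F 26. C eliminated.
Round 2: A 17, B 14, D 10, E 19, F 35. D eliminated.
Round 3: A 17, B 14, E 19, F 45. B eliminated.
Round 4: A 31, E 19, F 45. E eliminated.
Round 5: A 50, F 45. A has a majority (≥48).

A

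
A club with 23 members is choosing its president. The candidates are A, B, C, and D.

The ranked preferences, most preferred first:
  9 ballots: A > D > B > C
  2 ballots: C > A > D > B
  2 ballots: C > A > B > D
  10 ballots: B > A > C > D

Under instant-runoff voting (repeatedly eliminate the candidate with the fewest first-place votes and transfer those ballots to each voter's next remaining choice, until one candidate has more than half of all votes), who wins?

A

Round 1: A 9, B 10, C 4, D 0. D eliminated.
Round 2: A 9, B 10, C 4. C eliminated.
Round 3: A 13, B 10. A has a majority (≥12).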